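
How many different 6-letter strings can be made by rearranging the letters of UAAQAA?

Letter multiplicities in UAAQAA: A×4, Q×1, U×1.
The number of distinct arrangements is 6!/(4!) = 720/24 = 30.

30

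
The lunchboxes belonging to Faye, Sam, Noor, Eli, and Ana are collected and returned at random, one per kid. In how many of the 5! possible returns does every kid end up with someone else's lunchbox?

Count assignments avoiding every fixed point. For any j of the 5 kids fixed to their own lunchbox, the other 5−j can be arranged in (5−j)! ways.
By inclusion–exclusion this is Σ_{j=0}^{5} (−1)^j C(5,j)·(5−j)!.
Computing: 120 − 120 + 60 − 20 + 5 − 1 = 44.

44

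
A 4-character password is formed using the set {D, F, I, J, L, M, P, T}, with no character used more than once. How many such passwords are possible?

With no repetition, fill the 4 characters in order: 8 choices, then 7, down to 5.
That product is 8 × 7 × 6 × 5 = 1680.

1680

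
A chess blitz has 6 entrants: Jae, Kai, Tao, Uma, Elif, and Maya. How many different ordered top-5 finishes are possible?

This is an ordered selection of 5 from 6: P(6,5).
That gives 6 × 5 × 4 × 3 × 2 = 720.

720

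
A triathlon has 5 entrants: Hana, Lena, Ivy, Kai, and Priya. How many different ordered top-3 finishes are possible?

There are 5 choices for 1st place, 4 for 2nd, and 3 for 3rd.
That gives 5 × 4 × 3 = 60.

60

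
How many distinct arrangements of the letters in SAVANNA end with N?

Fix N in the last position and arrange the remaining 6 letters.
Those 6 letters have A appearing 3 times, giving (6)!/(3!) = 120.

120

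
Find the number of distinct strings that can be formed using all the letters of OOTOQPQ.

420

OOTOQPQ has 7 letters with O appearing 3 times and Q appearing twice.
So there are 7! / (3!·2!) = 420 distinguishable arrangements.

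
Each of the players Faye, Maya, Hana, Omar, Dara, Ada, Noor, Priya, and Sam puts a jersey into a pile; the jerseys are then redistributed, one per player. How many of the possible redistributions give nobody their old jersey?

133496

Count assignments avoiding every fixed point. For any j of the 9 players fixed to their old jersey, the other 9−j can be arranged in (9−j)! ways.
By inclusion–exclusion this is Σ_{j=0}^{9} (−1)^j C(9,j)·(9−j)!.
Computing: 362880 − 362880 + 181440 − 60480 + 15120 − 3024 + 504 − 72 + 9 − 1 = 133496.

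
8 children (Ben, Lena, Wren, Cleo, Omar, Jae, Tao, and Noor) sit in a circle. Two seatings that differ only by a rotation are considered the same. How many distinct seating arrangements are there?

5040

Seat Ben anywhere (absorbing the rotational symmetry), then permute the other 7: (7)! = 5040.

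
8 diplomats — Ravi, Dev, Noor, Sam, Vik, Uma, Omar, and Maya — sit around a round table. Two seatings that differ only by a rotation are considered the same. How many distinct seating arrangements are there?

Fix one person's seat to break rotational symmetry; the remaining 7 people can be arranged in (7)! = 5040 ways.

5040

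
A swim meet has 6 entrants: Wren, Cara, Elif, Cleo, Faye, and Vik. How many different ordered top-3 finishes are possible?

120

This is an ordered selection of 3 from 6: P(6,3).
That gives 6 × 5 × 4 = 120.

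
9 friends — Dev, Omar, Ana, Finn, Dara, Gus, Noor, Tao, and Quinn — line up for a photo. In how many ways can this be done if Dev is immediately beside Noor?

Glue Dev and Noor into one block (2 internal orders), leaving 8 units to arrange in a row.
So the count is 2·(8)! = 80640.

80640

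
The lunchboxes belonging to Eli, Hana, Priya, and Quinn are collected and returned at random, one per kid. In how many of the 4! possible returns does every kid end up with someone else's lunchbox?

Count assignments avoiding every fixed point. For any j of the 4 kids fixed to their own lunchbox, the other 4−j can be arranged in (4−j)! ways.
By inclusion–exclusion this is Σ_{j=0}^{4} (−1)^j C(4,j)·(4−j)!.
Computing: 24 − 24 + 12 − 4 + 1 = 9.

9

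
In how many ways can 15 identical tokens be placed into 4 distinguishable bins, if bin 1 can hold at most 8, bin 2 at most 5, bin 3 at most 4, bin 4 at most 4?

75

Without the upper bounds there are C(18,3) = 816 ways to split 15 among 4 bins.
Subtract solutions that violate a single cap (substitute x_i' = x_i − (cap_i+1)): x_1 ≥ 9 gives C(9,3) = 84; x_2 ≥ 6 gives C(12,3) = 220; x_3 ≥ 5 gives C(13,3) = 286; x_4 ≥ 5 gives C(13,3) = 286. Together 876.
Add back pairs where two caps are both exceeded: 1 + 4 + 4 + 35 + 35 + 56 = 135.
By inclusion–exclusion the count is 816 − 876 + 135 = 75.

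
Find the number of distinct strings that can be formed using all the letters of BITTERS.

2520

Letter multiplicities in BITTERS: B×1, E×1, I×1, R×1, S×1, T×2.
So there are 7! / (2!) = 2520 distinguishable arrangements.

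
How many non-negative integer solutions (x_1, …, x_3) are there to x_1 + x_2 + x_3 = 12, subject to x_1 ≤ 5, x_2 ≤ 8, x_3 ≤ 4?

By stars and bars, unrestricted non-negative solutions to x_1+…+x_3 = 12 number C(12+2,2) = 91.
Subtract solutions that violate a single cap (substitute x_i' = x_i − (cap_i+1)): x_1 ≥ 6 gives C(8,2) = 28; x_2 ≥ 9 gives C(5,2) = 10; x_3 ≥ 5 gives C(9,2) = 36. Together 74.
Add back pairs where two caps are both exceeded: 0 + 3 + 0 = 3.
By inclusion–exclusion the count is 91 − 74 + 3 = 20.

20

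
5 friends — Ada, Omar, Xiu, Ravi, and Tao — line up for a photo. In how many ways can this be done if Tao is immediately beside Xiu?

Treat {Tao, Xiu} as a single unit. There are 4 units to order, and the pair itself can be ordered 2 ways.
So the count is 2·(4)! = 48.

48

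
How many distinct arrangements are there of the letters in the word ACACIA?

60

Letter multiplicities in ACACIA: A×3, C×2, I×1.
Dividing 6! = 720 by 3!·2! = 12 for the repeated letters gives 60.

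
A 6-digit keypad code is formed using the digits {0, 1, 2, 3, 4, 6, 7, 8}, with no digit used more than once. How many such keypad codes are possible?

20160

Choose and order 6 of the 8 symbols: the first digit has 8 options, the next 7, and so on down to 3.
That product is 8 × 7 × 6 × 5 × 4 × 3 = 20160.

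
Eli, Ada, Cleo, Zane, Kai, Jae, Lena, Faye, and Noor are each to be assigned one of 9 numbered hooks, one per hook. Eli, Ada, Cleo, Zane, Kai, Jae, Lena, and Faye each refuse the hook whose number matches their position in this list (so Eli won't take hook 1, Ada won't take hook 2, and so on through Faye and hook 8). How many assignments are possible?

148329

Let Aᵢ (for 1 ≤ i ≤ 8) be the placements that put person i in their forbidden hook. Any j of these fix j positions, leaving (9−j)! ways to fill the rest, and there are C(8,j) ways to pick which j.
By inclusion–exclusion, the number of valid placements is Σ_{j=0}^{8} (−1)^j C(8,j)·(9−j)!.
Computing: 362880 − 322560 + 141120 − 40320 + 8400 − 1344 + 168 − 16 + 1 = 148329.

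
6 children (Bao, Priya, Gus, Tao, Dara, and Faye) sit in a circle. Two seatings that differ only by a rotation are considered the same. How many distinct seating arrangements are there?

Around a circle, 6 distinct people have 6!/6 = (5)! = 120 rotationally distinct seatings.

120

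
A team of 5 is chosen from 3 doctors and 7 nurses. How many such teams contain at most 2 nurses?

21

Split by how many nurses are chosen (0 through 2).
Sum: C(7,0)·C(3,5) + C(7,1)·C(3,4) + C(7,2)·C(3,3) = 0 + 0 + 21 = 21.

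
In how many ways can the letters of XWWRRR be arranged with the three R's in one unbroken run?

12

Treat the 3 copies of R as a single block. The multiset to arrange is then {RRR, W, W, X}, 4 items in all.
That gives (4)!/(2!) = 12 arrangements.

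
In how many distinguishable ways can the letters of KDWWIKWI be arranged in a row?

1680

KDWWIKWI has 8 letters with I appearing twice, K appearing twice, and W appearing 3 times.
So there are 8! / (3!·2!·2!) = 1680 distinguishable arrangements.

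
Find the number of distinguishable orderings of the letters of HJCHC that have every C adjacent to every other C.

12

Treat the 2 copies of C as a single block. The multiset to arrange is then {CC, H, H, J}, 4 items in all.
That gives (4)!/(2!) = 12 arrangements.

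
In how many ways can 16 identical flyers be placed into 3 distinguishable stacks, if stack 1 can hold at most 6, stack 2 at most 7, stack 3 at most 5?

6

By stars and bars, unrestricted non-negative solutions to x_1+…+x_3 = 16 number C(16+2,2) = 153.
Subtract solutions that violate a single cap (substitute x_i' = x_i − (cap_i+1)): x_1 ≥ 7 gives C(11,2) = 55; x_2 ≥ 8 gives C(10,2) = 45; x_3 ≥ 6 gives C(12,2) = 66. Together 166.
Add back pairs where two caps are both exceeded: 3 + 10 + 6 = 19.
By inclusion–exclusion the count is 153 − 166 + 19 = 6.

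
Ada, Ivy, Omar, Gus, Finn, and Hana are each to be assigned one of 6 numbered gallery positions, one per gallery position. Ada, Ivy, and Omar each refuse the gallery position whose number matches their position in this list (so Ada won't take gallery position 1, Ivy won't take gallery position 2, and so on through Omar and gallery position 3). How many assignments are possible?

Let Aᵢ (for i ∈ {1, 2, 3}) be the placements that put person i in their forbidden gallery position. Any j of these fix j positions, leaving (6−j)! ways to fill the rest, and there are C(3,j) ways to pick which j.
By inclusion–exclusion, the number of valid placements is Σ_{j=0}^{3} (−1)^j C(3,j)·(6−j)!.
Computing: 720 − 360 + 72 − 6 = 426.

426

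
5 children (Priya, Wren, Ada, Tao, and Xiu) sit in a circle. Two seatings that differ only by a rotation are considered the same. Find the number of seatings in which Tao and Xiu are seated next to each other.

Glue Tao and Xiu into a block (2 internal orders). Seating 4 units around a circle gives (3)! arrangements.
So 2 × (3)! = 2 × 6 = 12.

12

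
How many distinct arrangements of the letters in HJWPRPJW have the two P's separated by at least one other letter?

3780

There are 8!/(2!·2!·2!) = 5040 arrangements of HJWPRPJW in total.
If the two P's are adjacent, glue them into one block, leaving 7 items to arrange: (7)!/(2!·2!) = 1260 ways.
Hence 5040 − 1260 = 3780.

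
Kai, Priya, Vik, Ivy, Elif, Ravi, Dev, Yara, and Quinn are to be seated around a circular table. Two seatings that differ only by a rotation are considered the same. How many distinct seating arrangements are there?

40320

Seat Kai anywhere (absorbing the rotational symmetry), then permute the other 8: (8)! = 40320.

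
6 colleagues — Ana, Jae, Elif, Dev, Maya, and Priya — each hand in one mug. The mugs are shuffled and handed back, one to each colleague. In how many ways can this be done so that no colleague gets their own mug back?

Count assignments avoiding every fixed point. For any j of the 6 colleagues fixed to their own mug, the other 6−j can be arranged in (6−j)! ways.
By inclusion–exclusion this is Σ_{j=0}^{6} (−1)^j C(6,j)·(6−j)!.
Computing: 720 − 720 + 360 − 120 + 30 − 6 + 1 = 265.

265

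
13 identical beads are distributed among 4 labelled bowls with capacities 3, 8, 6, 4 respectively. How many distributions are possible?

Without the upper bounds there are C(16,3) = 560 ways to split 13 among 4 bowls.
Subtract solutions that violate a single cap (substitute x_i' = x_i − (cap_i+1)): x_1 ≥ 4 gives C(12,3) = 220; x_2 ≥ 9 gives C(7,3) = 35; x_3 ≥ 7 gives C(9,3) = 84; x_4 ≥ 5 gives C(11,3) = 165. Together 504.
Add back pairs where two caps are both exceeded: 1 + 10 + 35 + 0 + 0 + 4 = 50.
By inclusion–exclusion the count is 560 − 504 + 50 = 106.

106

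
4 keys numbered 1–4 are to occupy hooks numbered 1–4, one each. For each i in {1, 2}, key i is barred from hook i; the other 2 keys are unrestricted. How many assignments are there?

14

Let Aᵢ (for i ∈ {1, 2}) be the placements that put key i in its forbidden hook. Any j of these fix j positions, leaving (4−j)! ways to fill the rest, and there are C(2,j) ways to pick which j.
By inclusion–exclusion, the number of valid placements is Σ_{j=0}^{2} (−1)^j C(2,j)·(4−j)!.
Computing: 24 − 12 + 2 = 14.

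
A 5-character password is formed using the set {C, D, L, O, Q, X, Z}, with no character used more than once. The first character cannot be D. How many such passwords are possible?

The first character has 7−1 = 6 choices (anything except D).
The remaining 4 characters are filled from the other 6 symbols without repetition: 6 × 5 × 4 × 3 = 360.
Total: 6 × 360 = 2160.

2160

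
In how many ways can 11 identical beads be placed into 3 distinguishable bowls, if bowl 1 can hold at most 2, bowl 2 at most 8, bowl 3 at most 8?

21

Ignoring the caps, the number of non-negative solutions to x_1+…+x_3 = 11 is C(13,2) = 78.
Subtract solutions that violate a single cap (substitute x_i' = x_i − (cap_i+1)): x_1 ≥ 3 gives C(10,2) = 45; x_2 ≥ 9 gives C(4,2) = 6; x_3 ≥ 9 gives C(4,2) = 6. Together 57.
No two caps can be exceeded simultaneously, so the pair terms are all 0.
By inclusion–exclusion the count is 78 − 57 + 0 = 21.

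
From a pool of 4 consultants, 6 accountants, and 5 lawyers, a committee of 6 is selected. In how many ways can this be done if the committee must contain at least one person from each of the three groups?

With no constraint there are C(15,6) = 5005 possible selections.
Selections missing a whole group: no consultants → C(11,6) = 462; no accountants → C(9,6) = 84; no lawyers → C(10,6) = 210.
Add back selections omitting two groups (i.e. drawn from a single group): C(4,6) + C(6,6) + C(5,6) = 1.
By inclusion–exclusion: 5005 − 756 + 1 = 4250.

4250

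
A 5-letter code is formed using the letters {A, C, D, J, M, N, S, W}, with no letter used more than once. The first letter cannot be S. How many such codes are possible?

The first letter has 8−1 = 7 choices (anything except S).
The remaining 4 letters are filled from the other 7 symbols without repetition: 7 × 6 × 5 × 4 = 840.
Total: 7 × 840 = 5880.

5880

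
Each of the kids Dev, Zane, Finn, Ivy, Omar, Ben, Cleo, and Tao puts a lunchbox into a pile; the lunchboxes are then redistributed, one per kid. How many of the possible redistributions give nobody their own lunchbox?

Count assignments avoiding every fixed point. For any j of the 8 kids fixed to their own lunchbox, the other 8−j can be arranged in (8−j)! ways.
By inclusion–exclusion this is Σ_{j=0}^{8} (−1)^j C(8,j)·(8−j)!.
Computing: 40320 − 40320 + 20160 − 6720 + 1680 − 336 + 56 − 8 + 1 = 14833.

14833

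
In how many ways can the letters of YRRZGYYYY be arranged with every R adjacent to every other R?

Treat the 2 copies of R as a single block. The multiset to arrange is then {RR, G, Y, Y, Y, Y, Y, Z}, 8 items in all.
That gives (8)!/(5!) = 336 arrangements.

336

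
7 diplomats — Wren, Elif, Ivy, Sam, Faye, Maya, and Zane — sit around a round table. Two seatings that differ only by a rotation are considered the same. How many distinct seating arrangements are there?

720

Fix one person's seat to break rotational symmetry; the remaining 6 people can be arranged in (6)! = 720 ways.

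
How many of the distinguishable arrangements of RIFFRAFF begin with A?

105

Fix A in the first position and arrange the remaining 7 letters.
Those 7 letters have F appearing 4 times and R appearing twice, giving (7)!/(4!·2!) = 105.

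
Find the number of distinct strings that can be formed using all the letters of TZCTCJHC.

3360

The 8 letters of TZCTCJHC have repeats: C appearing 3 times and T appearing twice.
So there are 8! / (3!·2!) = 3360 distinguishable arrangements.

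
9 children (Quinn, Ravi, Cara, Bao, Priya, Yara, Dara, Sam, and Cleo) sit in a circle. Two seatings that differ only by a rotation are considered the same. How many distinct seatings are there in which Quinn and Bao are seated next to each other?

Glue Quinn and Bao into a block (2 internal orders). Seating 8 units around a circle gives (7)! arrangements.
So 2 × (7)! = 2 × 5040 = 10080.

10080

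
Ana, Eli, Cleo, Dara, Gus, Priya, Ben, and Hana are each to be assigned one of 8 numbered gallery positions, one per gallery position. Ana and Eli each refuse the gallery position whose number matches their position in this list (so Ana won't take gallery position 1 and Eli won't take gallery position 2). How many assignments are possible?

Let Aᵢ (for i ∈ {1, 2}) be the placements that put person i in their forbidden gallery position. Any j of these fix j positions, leaving (8−j)! ways to fill the rest, and there are C(2,j) ways to pick which j.
By inclusion–exclusion, the number of valid placements is Σ_{j=0}^{2} (−1)^j C(2,j)·(8−j)!.
Computing: 40320 − 10080 + 720 = 30960.

30960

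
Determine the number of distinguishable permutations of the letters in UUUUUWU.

7

Letter multiplicities in UUUUUWU: U×6, W×1.
The number of distinct arrangements is 7!/(6!) = 5040/720 = 7.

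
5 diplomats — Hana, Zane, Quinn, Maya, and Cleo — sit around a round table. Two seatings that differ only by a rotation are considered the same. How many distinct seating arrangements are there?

Fix one person's seat to break rotational symmetry; the remaining 4 people can be arranged in (4)! = 24 ways.

24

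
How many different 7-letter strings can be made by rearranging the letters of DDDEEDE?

35

The 7 letters of DDDEEDE have repeats: D appearing 4 times and E appearing 3 times.
The number of distinct arrangements is 7!/(4!·3!) = 5040/144 = 35.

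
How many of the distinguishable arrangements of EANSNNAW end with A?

840

Fix A in the last position and arrange the remaining 7 letters.
Those 7 letters have N appearing 3 times, giving (7)!/(3!) = 840.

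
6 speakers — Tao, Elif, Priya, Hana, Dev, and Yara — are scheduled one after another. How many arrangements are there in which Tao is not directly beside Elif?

480

There are 6! = 720 arrangements in all. If Tao and Elif are adjacent, merging them into one block gives 2·(5)! = 240 arrangements.
So 720 − 240 = 480 arrangements keep them apart.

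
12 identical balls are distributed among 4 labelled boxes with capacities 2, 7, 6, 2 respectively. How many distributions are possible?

36

Ignoring the caps, the number of non-negative solutions to x_1+…+x_4 = 12 is C(15,3) = 455.
Subtract solutions that violate a single cap (substitute x_i' = x_i − (cap_i+1)): x_1 ≥ 3 gives C(12,3) = 220; x_2 ≥ 8 gives C(7,3) = 35; x_3 ≥ 7 gives C(8,3) = 56; x_4 ≥ 3 gives C(12,3) = 220. Together 531.
Add back pairs where two caps are both exceeded: 4 + 10 + 84 + 0 + 4 + 10 = 112.
By inclusion–exclusion the count is 455 − 531 + 112 = 36.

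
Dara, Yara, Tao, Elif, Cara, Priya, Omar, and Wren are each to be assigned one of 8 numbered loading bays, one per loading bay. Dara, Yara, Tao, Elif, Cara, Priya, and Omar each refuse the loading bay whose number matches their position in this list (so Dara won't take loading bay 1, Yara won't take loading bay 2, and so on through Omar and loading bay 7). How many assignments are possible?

16687

Let Aᵢ (for 1 ≤ i ≤ 7) be the placements that put person i in their forbidden loading bay. Any j of these fix j positions, leaving (8−j)! ways to fill the rest, and there are C(7,j) ways to pick which j.
By inclusion–exclusion, the number of valid placements is Σ_{j=0}^{7} (−1)^j C(7,j)·(8−j)!.
Computing: 40320 − 35280 + 15120 − 4200 + 840 − 126 + 14 − 1 = 16687.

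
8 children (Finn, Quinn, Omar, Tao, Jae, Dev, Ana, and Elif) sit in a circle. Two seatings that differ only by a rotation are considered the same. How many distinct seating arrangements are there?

5040

Seat Finn anywhere (absorbing the rotational symmetry), then permute the other 7: (7)! = 5040.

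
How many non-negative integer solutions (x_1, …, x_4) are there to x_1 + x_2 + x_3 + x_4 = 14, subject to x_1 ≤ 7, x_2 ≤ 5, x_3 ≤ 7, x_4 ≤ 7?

266

By stars and bars, unrestricted non-negative solutions to x_1+…+x_4 = 14 number C(14+3,3) = 680.
Subtract solutions that violate a single cap (substitute x_i' = x_i − (cap_i+1)): x_1 ≥ 8 gives C(9,3) = 84; x_2 ≥ 6 gives C(11,3) = 165; x_3 ≥ 8 gives C(9,3) = 84; x_4 ≥ 8 gives C(9,3) = 84. Together 417.
Add back pairs where two caps are both exceeded: 1 + 0 + 0 + 1 + 1 + 0 = 3.
By inclusion–exclusion the count is 680 − 417 + 3 = 266.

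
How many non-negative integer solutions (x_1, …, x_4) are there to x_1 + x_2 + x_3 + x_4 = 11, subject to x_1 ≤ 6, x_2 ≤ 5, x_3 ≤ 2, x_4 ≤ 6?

By stars and bars, unrestricted non-negative solutions to x_1+…+x_4 = 11 number C(11+3,3) = 364.
Subtract solutions that violate a single cap (substitute x_i' = x_i − (cap_i+1)): x_1 ≥ 7 gives C(7,3) = 35; x_2 ≥ 6 gives C(8,3) = 56; x_3 ≥ 3 gives C(11,3) = 165; x_4 ≥ 7 gives C(7,3) = 35. Together 291.
Add back pairs where two caps are both exceeded: 0 + 4 + 0 + 10 + 0 + 4 = 18.
By inclusion–exclusion the count is 364 − 291 + 18 = 91.

91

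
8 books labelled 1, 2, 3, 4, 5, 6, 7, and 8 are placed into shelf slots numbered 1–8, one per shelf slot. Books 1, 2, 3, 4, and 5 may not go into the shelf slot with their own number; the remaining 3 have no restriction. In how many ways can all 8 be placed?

21234

Let Aᵢ (for 1 ≤ i ≤ 5) be the placements that put book i in its forbidden shelf slot. Any j of these fix j positions, leaving (8−j)! ways to fill the rest, and there are C(5,j) ways to pick which j.
By inclusion–exclusion, the number of valid placements is Σ_{j=0}^{5} (−1)^j C(5,j)·(8−j)!.
Computing: 40320 − 25200 + 7200 − 1200 + 120 − 6 = 21234.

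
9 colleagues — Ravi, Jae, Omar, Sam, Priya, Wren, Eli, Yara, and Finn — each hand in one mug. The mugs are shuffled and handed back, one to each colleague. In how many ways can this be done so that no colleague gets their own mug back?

Let Aᵢ be the assignments in which colleague i gets their own mug. We want the size of the complement of A₁∪…∪A_9.
By inclusion–exclusion this is Σ_{j=0}^{9} (−1)^j C(9,j)·(9−j)!.
Computing: 362880 − 362880 + 181440 − 60480 + 15120 − 3024 + 504 − 72 + 9 − 1 = 133496.

133496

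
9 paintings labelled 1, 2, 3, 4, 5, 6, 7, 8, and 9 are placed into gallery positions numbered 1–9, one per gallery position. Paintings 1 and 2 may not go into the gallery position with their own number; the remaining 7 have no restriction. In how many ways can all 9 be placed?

287280

Let Aᵢ (for i ∈ {1, 2}) be the placements that put painting i in its forbidden gallery position. Any j of these fix j positions, leaving (9−j)! ways to fill the rest, and there are C(2,j) ways to pick which j.
By inclusion–exclusion, the number of valid placements is Σ_{j=0}^{2} (−1)^j C(2,j)·(9−j)!.
Computing: 362880 − 80640 + 5040 = 287280.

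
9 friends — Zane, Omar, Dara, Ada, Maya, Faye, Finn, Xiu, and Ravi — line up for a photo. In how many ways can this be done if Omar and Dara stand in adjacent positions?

80640

Place the 7 others and the Omar-Dara pair as 8 objects in a line; the pair has 2 internal arrangements.
So the count is 2·(8)! = 80640.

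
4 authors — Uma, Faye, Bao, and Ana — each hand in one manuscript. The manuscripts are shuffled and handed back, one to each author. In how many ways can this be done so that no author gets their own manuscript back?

Count assignments avoiding every fixed point. For any j of the 4 authors fixed to their own manuscript, the other 4−j can be arranged in (4−j)! ways.
By inclusion–exclusion this is Σ_{j=0}^{4} (−1)^j C(4,j)·(4−j)!.
Computing: 24 − 24 + 12 − 4 + 1 = 9.

9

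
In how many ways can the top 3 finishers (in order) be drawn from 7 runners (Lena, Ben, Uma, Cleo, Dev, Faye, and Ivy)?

There are 7 choices for 1st place, 6 for 2nd, and 5 for 3rd.
That gives 7 × 6 × 5 = 210.

210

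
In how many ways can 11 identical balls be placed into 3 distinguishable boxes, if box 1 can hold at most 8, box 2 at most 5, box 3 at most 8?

45

By stars and bars, unrestricted non-negative solutions to x_1+…+x_3 = 11 number C(11+2,2) = 78.
Subtract solutions that violate a single cap (substitute x_i' = x_i − (cap_i+1)): x_1 ≥ 9 gives C(4,2) = 6; x_2 ≥ 6 gives C(7,2) = 21; x_3 ≥ 9 gives C(4,2) = 6. Together 33.
No two caps can be exceeded simultaneously, so the pair terms are all 0.
By inclusion–exclusion the count is 78 − 33 + 0 = 45.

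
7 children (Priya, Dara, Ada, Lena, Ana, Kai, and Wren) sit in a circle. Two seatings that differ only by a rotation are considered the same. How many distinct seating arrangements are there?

720

Seat Priya anywhere (absorbing the rotational symmetry), then permute the other 6: (6)! = 720.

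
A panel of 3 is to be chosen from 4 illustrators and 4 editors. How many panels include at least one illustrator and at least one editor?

With no constraint there are C(8,3) = 56 possible selections.
Subtract selections that omit an entire group: no illustrators → C(4,3) = 4; no editors → C(4,3) = 4.
Both groups omitted at once is impossible, so 56 − 8 = 48.

48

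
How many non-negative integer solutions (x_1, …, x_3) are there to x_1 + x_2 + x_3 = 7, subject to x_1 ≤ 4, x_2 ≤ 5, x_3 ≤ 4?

By stars and bars, unrestricted non-negative solutions to x_1+…+x_3 = 7 number C(7+2,2) = 36.
Subtract solutions that violate a single cap (substitute x_i' = x_i − (cap_i+1)): x_1 ≥ 5 gives C(4,2) = 6; x_2 ≥ 6 gives C(3,2) = 3; x_3 ≥ 5 gives C(4,2) = 6. Together 15.
No two caps can be exceeded simultaneously, so the pair terms are all 0.
By inclusion–exclusion the count is 36 − 15 + 0 = 21.

21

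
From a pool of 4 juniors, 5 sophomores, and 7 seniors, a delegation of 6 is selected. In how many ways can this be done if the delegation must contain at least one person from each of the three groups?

6545

Total 6-person selections from all 16: C(16,6) = 8008.
Subtract selections that omit an entire group: no juniors → C(12,6) = 924; no sophomores → C(11,6) = 462; no seniors → C(9,6) = 84.
Add back selections omitting two groups (i.e. drawn from a single group): C(4,6) + C(5,6) + C(7,6) = 7.
By inclusion–exclusion: 8008 − 1470 + 7 = 6545.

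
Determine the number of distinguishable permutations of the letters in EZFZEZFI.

EZFZEZFI has 8 letters with E appearing twice, F appearing twice, and Z appearing 3 times.
The number of distinct arrangements is 8!/(3!·2!·2!) = 40320/24 = 1680.

1680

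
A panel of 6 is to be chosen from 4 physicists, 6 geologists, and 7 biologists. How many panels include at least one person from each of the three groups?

9996

Unrestricted: C(17,6) = 12376 ways to pick any 6 of the 17.
Subtract selections that omit an entire group: no physicists → C(13,6) = 1716; no geologists → C(11,6) = 462; no biologists → C(10,6) = 210.
Add back selections omitting two groups (i.e. drawn from a single group): C(4,6) + C(6,6) + C(7,6) = 8.
By inclusion–exclusion: 12376 − 2388 + 8 = 9996.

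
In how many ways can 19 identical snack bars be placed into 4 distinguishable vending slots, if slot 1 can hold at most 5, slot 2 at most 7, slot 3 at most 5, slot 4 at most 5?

20

Without the upper bounds there are C(22,3) = 1540 ways to split 19 among 4 vending slots.
Subtract solutions that violate a single cap (substitute x_i' = x_i − (cap_i+1)): x_1 ≥ 6 gives C(16,3) = 560; x_2 ≥ 8 gives C(14,3) = 364; x_3 ≥ 6 gives C(16,3) = 560; x_4 ≥ 6 gives C(16,3) = 560. Together 2044.
Add back pairs where two caps are both exceeded: 56 + 120 + 120 + 56 + 56 + 120 = 528.
Subtract triples: 0 + 0 + 4 + 0 = 4.
By inclusion–exclusion the count is 1540 − 2044 + 528 − 4 = 20.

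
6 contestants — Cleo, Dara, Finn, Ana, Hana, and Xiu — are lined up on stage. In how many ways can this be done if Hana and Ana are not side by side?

480

Of the 6! = 720 arrangements, those with Hana and Ana adjacent number 2 × 5! = 240 (treat the pair as a block with 2 internal orders).
Complementary counting: 720 − 240 = 480.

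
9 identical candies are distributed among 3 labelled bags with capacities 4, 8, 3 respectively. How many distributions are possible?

By stars and bars, unrestricted non-negative solutions to x_1+…+x_3 = 9 number C(9+2,2) = 55.
Subtract solutions that violate a single cap (substitute x_i' = x_i − (cap_i+1)): x_1 ≥ 5 gives C(6,2) = 15; x_2 ≥ 9 gives C(2,2) = 1; x_3 ≥ 4 gives C(7,2) = 21. Together 37.
Add back pairs where two caps are both exceeded: 0 + 1 + 0 = 1.
By inclusion–exclusion the count is 55 − 37 + 1 = 19.

19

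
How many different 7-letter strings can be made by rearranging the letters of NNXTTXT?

210

Letter multiplicities in NNXTTXT: N×2, T×3, X×2.
The number of distinct arrangements is 7!/(3!·2!·2!) = 5040/24 = 210.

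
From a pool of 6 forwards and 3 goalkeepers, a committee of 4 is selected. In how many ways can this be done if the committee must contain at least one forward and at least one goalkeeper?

Total 4-person selections from all 9: C(9,4) = 126.
Selections missing a whole group: no forwards → C(3,4) = 0; no goalkeepers → C(6,4) = 15.
Both groups omitted at once is impossible, so 126 − 15 = 111.

111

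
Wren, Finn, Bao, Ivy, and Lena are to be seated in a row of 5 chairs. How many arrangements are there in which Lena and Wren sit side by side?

48

Place the 3 others and the Lena-Wren pair as 4 objects in a line; the pair has 2 internal arrangements.
That gives 2 × 4! = 2 × 24 = 48.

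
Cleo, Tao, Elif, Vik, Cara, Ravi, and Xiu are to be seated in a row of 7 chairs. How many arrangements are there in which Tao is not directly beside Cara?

Of the 7! = 5040 arrangements, those with Tao and Cara adjacent number 2 × 6! = 1440 (treat the pair as a block with 2 internal orders).
So 5040 − 1440 = 3600 arrangements keep them apart.

3600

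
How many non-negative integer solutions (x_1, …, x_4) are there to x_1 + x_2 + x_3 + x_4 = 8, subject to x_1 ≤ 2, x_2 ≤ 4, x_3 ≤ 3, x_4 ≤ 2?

18

Ignoring the caps, the number of non-negative solutions to x_1+…+x_4 = 8 is C(11,3) = 165.
Subtract solutions that violate a single cap (substitute x_i' = x_i − (cap_i+1)): x_1 ≥ 3 gives C(8,3) = 56; x_2 ≥ 5 gives C(6,3) = 20; x_3 ≥ 4 gives C(7,3) = 35; x_4 ≥ 3 gives C(8,3) = 56. Together 167.
Add back pairs where two caps are both exceeded: 1 + 4 + 10 + 0 + 1 + 4 = 20.
By inclusion–exclusion the count is 165 − 167 + 20 = 18.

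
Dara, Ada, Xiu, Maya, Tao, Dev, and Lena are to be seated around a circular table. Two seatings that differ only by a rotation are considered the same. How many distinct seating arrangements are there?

720

Fix one person's seat to break rotational symmetry; the remaining 6 people can be arranged in (6)! = 720 ways.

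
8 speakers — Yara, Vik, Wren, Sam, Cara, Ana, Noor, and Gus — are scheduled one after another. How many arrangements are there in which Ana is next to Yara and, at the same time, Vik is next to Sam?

Treat {Ana,Yara} as one block (2 orders) and {Vik,Sam} as another (2 orders).
That leaves 6 units to arrange: 2 × 2 × 6! = 4 × 720 = 2880.

2880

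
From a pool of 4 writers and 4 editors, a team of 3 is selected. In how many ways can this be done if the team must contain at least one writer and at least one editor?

48

Unrestricted: C(8,3) = 56 ways to pick any 3 of the 8.
Subtract selections that omit an entire group: no writers → C(4,3) = 4; no editors → C(4,3) = 4.
Both groups omitted at once is impossible, so 56 − 8 = 48.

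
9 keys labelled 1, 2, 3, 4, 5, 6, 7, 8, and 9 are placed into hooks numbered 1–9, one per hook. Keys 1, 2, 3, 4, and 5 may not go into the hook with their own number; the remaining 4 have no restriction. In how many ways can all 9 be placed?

Let Aᵢ (for 1 ≤ i ≤ 5) be the placements that put key i in its forbidden hook. Any j of these fix j positions, leaving (9−j)! ways to fill the rest, and there are C(5,j) ways to pick which j.
By inclusion–exclusion, the number of valid placements is Σ_{j=0}^{5} (−1)^j C(5,j)·(9−j)!.
Computing: 362880 − 201600 + 50400 − 7200 + 600 − 24 = 205056.

205056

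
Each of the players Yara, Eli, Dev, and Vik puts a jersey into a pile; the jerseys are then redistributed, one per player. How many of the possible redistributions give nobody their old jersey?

9

This is the derangement count D_4: permutations of 4 items with no fixed point.
By inclusion–exclusion this is Σ_{j=0}^{4} (−1)^j C(4,j)·(4−j)!.
Computing: 24 − 24 + 12 − 4 + 1 = 9.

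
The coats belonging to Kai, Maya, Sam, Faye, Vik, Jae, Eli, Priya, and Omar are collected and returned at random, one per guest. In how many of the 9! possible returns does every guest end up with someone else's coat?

133496

Let Aᵢ be the assignments in which guest i gets their own coat. We want the size of the complement of A₁∪…∪A_9.
By inclusion–exclusion this is Σ_{j=0}^{9} (−1)^j C(9,j)·(9−j)!.
Computing: 362880 − 362880 + 181440 − 60480 + 15120 − 3024 + 504 − 72 + 9 − 1 = 133496.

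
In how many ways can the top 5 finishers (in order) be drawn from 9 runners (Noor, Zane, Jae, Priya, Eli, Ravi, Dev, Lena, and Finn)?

This is an ordered selection of 5 from 9: P(9,5).
That gives 9 × 8 × 7 × 6 × 5 = 15120.

15120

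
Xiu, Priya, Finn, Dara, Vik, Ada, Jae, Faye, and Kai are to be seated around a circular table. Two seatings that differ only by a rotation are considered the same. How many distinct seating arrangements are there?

Fix one person's seat to break rotational symmetry; the remaining 8 people can be arranged in (8)! = 40320 ways.

40320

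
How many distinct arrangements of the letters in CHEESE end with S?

Fix S in the last position and arrange the remaining 5 letters.
Those 5 letters have E appearing 3 times, giving (5)!/(3!) = 20.

20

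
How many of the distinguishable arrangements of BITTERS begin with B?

360

With the first slot taken by B, it remains to arrange the other 6 letters (ITTERS).
Those 6 letters have T appearing twice, giving (6)!/(2!) = 360.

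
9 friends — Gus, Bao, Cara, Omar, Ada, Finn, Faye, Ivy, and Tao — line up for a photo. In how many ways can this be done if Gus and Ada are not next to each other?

282240

Of the 9! = 362880 arrangements, those with Gus and Ada adjacent number 2 × 8! = 80640 (treat the pair as a block with 2 internal orders).
Complementary counting: 362880 − 80640 = 282240.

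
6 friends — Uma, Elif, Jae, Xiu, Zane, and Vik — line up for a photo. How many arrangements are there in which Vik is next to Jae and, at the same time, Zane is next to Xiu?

96

Treat {Vik,Jae} as one block (2 orders) and {Zane,Xiu} as another (2 orders).
That leaves 4 units to arrange: 2 × 2 × 4! = 4 × 24 = 96.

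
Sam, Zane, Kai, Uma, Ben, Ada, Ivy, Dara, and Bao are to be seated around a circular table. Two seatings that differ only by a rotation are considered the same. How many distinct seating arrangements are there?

40320

Seat Sam anywhere (absorbing the rotational symmetry), then permute the other 8: (8)! = 40320.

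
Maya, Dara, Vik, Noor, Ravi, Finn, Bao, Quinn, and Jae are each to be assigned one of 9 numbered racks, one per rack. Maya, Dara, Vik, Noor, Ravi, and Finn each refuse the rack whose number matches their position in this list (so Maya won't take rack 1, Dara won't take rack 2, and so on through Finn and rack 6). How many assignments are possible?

Let Aᵢ (for 1 ≤ i ≤ 6) be the placements that put person i in their forbidden rack. Any j of these fix j positions, leaving (9−j)! ways to fill the rest, and there are C(6,j) ways to pick which j.
By inclusion–exclusion, the number of valid placements is Σ_{j=0}^{6} (−1)^j C(6,j)·(9−j)!.
Computing: 362880 − 241920 + 75600 − 14400 + 1800 − 144 + 6 = 183822.

183822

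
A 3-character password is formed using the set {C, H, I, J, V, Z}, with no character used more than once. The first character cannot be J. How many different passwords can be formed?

100

The first character has 6−1 = 5 choices (anything except J).
The remaining 2 characters are filled from the other 5 symbols without repetition: 5 × 4 = 20.
Total: 5 × 20 = 100.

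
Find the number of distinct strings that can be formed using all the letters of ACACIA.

60

ACACIA has 6 letters with A appearing 3 times and C appearing twice.
So there are 6! / (3!·2!) = 60 distinguishable arrangements.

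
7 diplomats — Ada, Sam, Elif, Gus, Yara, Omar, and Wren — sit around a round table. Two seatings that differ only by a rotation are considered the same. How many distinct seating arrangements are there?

Around a circle, 7 distinct people have 7!/7 = (6)! = 720 rotationally distinct seatings.

720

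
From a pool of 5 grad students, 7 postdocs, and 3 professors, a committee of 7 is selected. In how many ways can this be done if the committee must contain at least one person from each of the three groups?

5516

Unrestricted: C(15,7) = 6435 ways to pick any 7 of the 15.
Selections missing a whole group: no grad students → C(10,7) = 120; no postdocs → C(8,7) = 8; no professors → C(12,7) = 792.
Add back selections omitting two groups (i.e. drawn from a single group): C(5,7) + C(7,7) + C(3,7) = 1.
By inclusion–exclusion: 6435 − 920 + 1 = 5516.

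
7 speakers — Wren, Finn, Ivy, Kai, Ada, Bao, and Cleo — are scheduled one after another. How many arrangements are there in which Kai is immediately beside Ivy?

Treat {Kai, Ivy} as a single unit. There are 6 units to order, and the pair itself can be ordered 2 ways.
That gives 2 × 6! = 2 × 720 = 1440.

1440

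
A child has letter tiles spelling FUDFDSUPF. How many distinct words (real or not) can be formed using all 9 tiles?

The 9 letters of FUDFDSUPF have repeats: D appearing twice, F appearing 3 times, and U appearing twice.
So there are 9! / (3!·2!·2!) = 15120 distinguishable arrangements.

15120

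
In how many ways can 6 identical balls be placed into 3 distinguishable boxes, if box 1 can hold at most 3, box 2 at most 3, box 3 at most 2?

6

Without the upper bounds there are C(8,2) = 28 ways to split 6 among 3 boxes.
Subtract solutions that violate a single cap (substitute x_i' = x_i − (cap_i+1)): x_1 ≥ 4 gives C(4,2) = 6; x_2 ≥ 4 gives C(4,2) = 6; x_3 ≥ 3 gives C(5,2) = 10. Together 22.
No two caps can be exceeded simultaneously, so the pair terms are all 0.
By inclusion–exclusion the count is 28 − 22 + 0 = 6.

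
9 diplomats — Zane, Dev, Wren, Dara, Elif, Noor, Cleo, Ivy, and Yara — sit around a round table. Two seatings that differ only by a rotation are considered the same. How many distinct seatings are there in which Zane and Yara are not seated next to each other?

Without the restriction there are (8)! = 40320 seatings.
Seatings with Zane beside Yara: treat them as a block with 2 internal orders, giving 2 × (7)! = 10080.
Subtracting, 40320 − 10080 = 30240.

30240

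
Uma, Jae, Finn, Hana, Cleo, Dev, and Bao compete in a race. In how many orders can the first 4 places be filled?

840

There are 7 choices for 1st place, 6 for 2nd, and so on down to 4 for position 4.
That gives 7 × 6 × 5 × 4 = 840.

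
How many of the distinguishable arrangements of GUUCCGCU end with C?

Fix C in the last position and arrange the remaining 7 letters.
Those 7 letters have C appearing twice, G appearing twice, and U appearing 3 times, giving (7)!/(3!·2!·2!) = 210.

210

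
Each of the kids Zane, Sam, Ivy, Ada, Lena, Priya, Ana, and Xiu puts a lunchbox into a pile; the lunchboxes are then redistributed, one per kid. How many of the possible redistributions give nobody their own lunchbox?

14833

This is the derangement count D_8: permutations of 8 items with no fixed point.
By inclusion–exclusion this is Σ_{j=0}^{8} (−1)^j C(8,j)·(8−j)!.
Computing: 40320 − 40320 + 20160 − 6720 + 1680 − 336 + 56 − 8 + 1 = 14833.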